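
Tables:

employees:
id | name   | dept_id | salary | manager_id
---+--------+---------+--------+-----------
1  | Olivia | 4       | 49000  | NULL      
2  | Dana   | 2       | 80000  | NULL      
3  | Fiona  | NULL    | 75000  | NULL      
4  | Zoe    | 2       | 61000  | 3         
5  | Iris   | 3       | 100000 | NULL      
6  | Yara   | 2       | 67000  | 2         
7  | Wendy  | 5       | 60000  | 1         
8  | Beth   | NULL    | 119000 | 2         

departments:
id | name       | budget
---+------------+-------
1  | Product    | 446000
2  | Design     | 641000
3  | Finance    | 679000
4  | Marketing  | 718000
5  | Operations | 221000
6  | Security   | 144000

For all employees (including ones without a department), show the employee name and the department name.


LEFT JOIN keeps every row from employees (the left table); where dept_id has no match in departments, the department columns become NULL. Walk through each employee:
  - employee 1 (Olivia): dept_id=4 -> matches Marketing
  - employee 2 (Dana): dept_id=2 -> matches Design
  - employee 3 (Fiona): dept_id=NULL, no match -> kept with NULL
  - employee 4 (Zoe): dept_id=2 -> matches Design
  - employee 5 (Iris): dept_id=3 -> matches Finance
  - employee 6 (Yara): dept_id=2 -> matches Design
  - employee 7 (Wendy): dept_id=5 -> matches Operations
  - employee 8 (Beth): dept_id=NULL, no match -> kept with NULL
All 8 rows appear; 2 have NULL department.

SQL:
SELECT a.name, b.name AS department
FROM employees a
LEFT JOIN departments b ON a.dept_id = b.id

Result:
name   | department
-------+-----------
Olivia | Marketing 
Dana   | Design    
Fiona  | NULL      
Zoe    | Design    
Iris   | Finance   
Yara   | Design    
Wendy  | Operations
Beth   | NULL      


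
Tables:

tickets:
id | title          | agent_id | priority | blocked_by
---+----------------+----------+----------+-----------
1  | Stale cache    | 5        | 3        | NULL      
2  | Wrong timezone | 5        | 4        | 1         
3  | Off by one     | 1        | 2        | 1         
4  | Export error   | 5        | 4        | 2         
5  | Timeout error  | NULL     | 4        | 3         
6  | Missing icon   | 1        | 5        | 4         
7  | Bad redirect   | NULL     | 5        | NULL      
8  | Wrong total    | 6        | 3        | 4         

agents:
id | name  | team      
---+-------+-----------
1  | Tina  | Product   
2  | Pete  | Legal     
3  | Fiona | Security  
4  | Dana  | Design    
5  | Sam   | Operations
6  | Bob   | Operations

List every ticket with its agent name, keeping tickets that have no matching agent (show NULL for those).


LEFT JOIN keeps every row from tickets (the left table); where agent_id has no match in agents, the agent columns become NULL. Walk through each ticket:
  - ticket 1 (Stale cache): agent_id=5 -> matches Sam
  - ticket 2 (Wrong timezone): agent_id=5 -> matches Sam
  - ticket 3 (Off by one): agent_id=1 -> matches Tina
  - ticket 4 (Export error): agent_id=5 -> matches Sam
  - ticket 5 (Timeout error): agent_id=NULL, no match -> kept with NULL
  - ticket 6 (Missing icon): agent_id=1 -> matches Tina
  - ticket 7 (Bad redirect): agent_id=NULL, no match -> kept with NULL
  - ticket 8 (Wrong total): agent_id=6 -> matches Bob
All 8 rows appear; 2 have NULL agent.

SQL:
SELECT a.title, b.name AS agent
FROM tickets a
LEFT JOIN agents b ON a.agent_id = b.id

Result:
title          | agent
---------------+------
Stale cache    | Sam  
Wrong timezone | Sam  
Off by one     | Tina 
Export error   | Sam  
Timeout error  | NULL 
Missing icon   | Tina 
Bad redirect   | NULL 
Wrong total    | Bob  


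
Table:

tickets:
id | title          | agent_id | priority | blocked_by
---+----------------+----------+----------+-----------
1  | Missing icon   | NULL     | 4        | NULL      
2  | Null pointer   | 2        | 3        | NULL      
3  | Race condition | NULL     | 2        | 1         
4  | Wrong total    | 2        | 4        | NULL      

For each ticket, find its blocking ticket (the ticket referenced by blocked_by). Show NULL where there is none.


This is a self-join: tickets is joined to a second copy of itself, matching each row's blocked_by to another row's id. Use LEFT JOIN so rows with blocked_by=NULL are kept.
  - ticket 1 (Missing icon): blocked_by=NULL -> NULL
  - ticket 2 (Null pointer): blocked_by=NULL -> NULL
  - ticket 3 (Race condition): blocked_by=1 -> Missing icon
  - ticket 4 (Wrong total): blocked_by=NULL -> NULL

SQL:
SELECT a.title AS item, b.title AS blocked_by
FROM tickets a
LEFT JOIN tickets b ON a.blocked_by = b.id

Result:
item           | blocked_by  
---------------+-------------
Missing icon   | NULL        
Null pointer   | NULL        
Race condition | Missing icon
Wrong total    | NULL        


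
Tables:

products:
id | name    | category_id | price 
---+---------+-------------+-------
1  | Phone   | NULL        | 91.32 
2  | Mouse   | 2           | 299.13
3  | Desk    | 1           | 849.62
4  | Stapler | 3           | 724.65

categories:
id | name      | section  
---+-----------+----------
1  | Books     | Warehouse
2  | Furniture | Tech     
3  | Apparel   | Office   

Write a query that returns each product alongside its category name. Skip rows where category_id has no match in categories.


INNER JOIN keeps only products rows whose category_id matches an id in categories. Walk through each product:
  - product 1 (Phone): category_id=NULL, no match -> dropped
  - product 2 (Mouse): category_id=2 -> matches Furniture
  - product 3 (Desk): category_id=1 -> matches Books
  - product 4 (Stapler): category_id=3 -> matches Apparel
So 1 of 4 rows is dropped.

SQL:
SELECT a.name, b.name AS category
FROM products a
INNER JOIN categories b ON a.category_id = b.id

Result:
name    | category 
--------+----------
Mouse   | Furniture
Desk    | Books    
Stapler | Apparel  


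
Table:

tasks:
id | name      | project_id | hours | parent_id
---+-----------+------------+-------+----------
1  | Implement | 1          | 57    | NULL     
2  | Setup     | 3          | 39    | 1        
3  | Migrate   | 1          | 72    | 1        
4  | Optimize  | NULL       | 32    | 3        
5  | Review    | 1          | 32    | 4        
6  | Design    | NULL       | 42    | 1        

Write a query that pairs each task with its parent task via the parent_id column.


This is a self-join: tasks is joined to a second copy of itself, matching each row's parent_id to another row's id. Use LEFT JOIN so rows with parent_id=NULL are kept.
  - task 1 (Implement): parent_id=NULL -> NULL
  - task 2 (Setup): parent_id=1 -> Implement
  - task 3 (Migrate): parent_id=1 -> Implement
  - task 4 (Optimize): parent_id=3 -> Migrate
  - task 5 (Review): parent_id=4 -> Optimize
  - task 6 (Design): parent_id=1 -> Implement

SQL:
SELECT a.name AS item, b.name AS parent
FROM tasks a
LEFT JOIN tasks b ON a.parent_id = b.id

Result:
item      | parent   
----------+----------
Implement | NULL     
Setup     | Implement
Migrate   | Implement
Optimize  | Migrate  
Review    | Optimize 
Design    | Implement


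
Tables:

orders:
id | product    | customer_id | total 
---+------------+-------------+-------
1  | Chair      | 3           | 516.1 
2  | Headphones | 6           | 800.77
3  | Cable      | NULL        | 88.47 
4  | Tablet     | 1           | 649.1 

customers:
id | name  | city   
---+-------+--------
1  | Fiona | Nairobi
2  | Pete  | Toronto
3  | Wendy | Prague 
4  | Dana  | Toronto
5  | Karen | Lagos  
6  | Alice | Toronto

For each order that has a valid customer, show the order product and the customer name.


INNER JOIN keeps only orders rows whose customer_id matches an id in customers. Walk through each order:
  - order 1 (Chair): customer_id=3 -> matches Wendy
  - order 2 (Headphones): customer_id=6 -> matches Alice
  - order 3 (Cable): customer_id=NULL, no match -> dropped
  - order 4 (Tablet): customer_id=1 -> matches Fiona
So 1 of 4 rows is dropped.

SQL:
SELECT a.product, b.name AS customer
FROM orders a
INNER JOIN customers b ON a.customer_id = b.id

Result:
product    | customer
-----------+---------
Chair      | Wendy   
Headphones | Alice   
Tablet     | Fiona   


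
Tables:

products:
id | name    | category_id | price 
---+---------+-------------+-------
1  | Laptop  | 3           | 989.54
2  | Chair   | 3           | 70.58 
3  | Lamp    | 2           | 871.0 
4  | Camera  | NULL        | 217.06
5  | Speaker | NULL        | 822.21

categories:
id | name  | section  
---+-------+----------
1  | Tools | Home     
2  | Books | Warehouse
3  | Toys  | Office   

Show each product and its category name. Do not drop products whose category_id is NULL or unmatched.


LEFT JOIN keeps every row from products (the left table); where category_id has no match in categories, the category columns become NULL. Walk through each product:
  - product 1 (Laptop): category_id=3 -> matches Toys
  - product 2 (Chair): category_id=3 -> matches Toys
  - product 3 (Lamp): category_id=2 -> matches Books
  - product 4 (Camera): category_id=NULL, no match -> kept with NULL
  - product 5 (Speaker): category_id=NULL, no match -> kept with NULL
All 5 rows appear; 2 have NULL category.

SQL:
SELECT a.name, b.name AS category
FROM products a
LEFT JOIN categories b ON a.category_id = b.id

Result:
name    | category
--------+---------
Laptop  | Toys    
Chair   | Toys    
Lamp    | Books   
Camera  | NULL    
Speaker | NULL    


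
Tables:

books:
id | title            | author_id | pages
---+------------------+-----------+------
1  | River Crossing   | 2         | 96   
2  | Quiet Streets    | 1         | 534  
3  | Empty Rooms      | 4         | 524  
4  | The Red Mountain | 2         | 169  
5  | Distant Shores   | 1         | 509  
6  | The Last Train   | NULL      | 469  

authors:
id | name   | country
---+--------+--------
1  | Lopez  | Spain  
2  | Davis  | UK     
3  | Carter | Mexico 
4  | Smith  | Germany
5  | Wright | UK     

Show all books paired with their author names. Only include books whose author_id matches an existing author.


INNER JOIN keeps only books rows whose author_id matches an id in authors. Walk through each book:
  - book 1 (River Crossing): author_id=2 -> matches Davis
  - book 2 (Quiet Streets): author_id=1 -> matches Lopez
  - book 3 (Empty Rooms): author_id=4 -> matches Smith
  - book 4 (The Red Mountain): author_id=2 -> matches Davis
  - book 5 (Distant Shores): author_id=1 -> matches Lopez
  - book 6 (The Last Train): author_id=NULL, no match -> dropped
So 1 of 6 rows is dropped.

SQL:
SELECT a.title, b.name AS author
FROM books a
INNER JOIN authors b ON a.author_id = b.id

Result:
title            | author
-----------------+-------
River Crossing   | Davis 
Quiet Streets    | Lopez 
Empty Rooms      | Smith 
The Red Mountain | Davis 
Distant Shores   | Lopez 


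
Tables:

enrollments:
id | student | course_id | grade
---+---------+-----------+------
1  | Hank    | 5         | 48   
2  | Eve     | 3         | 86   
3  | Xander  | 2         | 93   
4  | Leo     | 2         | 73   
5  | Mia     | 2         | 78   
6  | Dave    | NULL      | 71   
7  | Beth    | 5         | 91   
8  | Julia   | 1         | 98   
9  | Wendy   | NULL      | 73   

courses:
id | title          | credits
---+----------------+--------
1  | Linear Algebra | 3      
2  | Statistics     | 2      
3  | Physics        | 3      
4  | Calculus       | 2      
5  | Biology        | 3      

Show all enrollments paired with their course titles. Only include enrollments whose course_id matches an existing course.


INNER JOIN keeps only enrollments rows whose course_id matches an id in courses. Walk through each enrollment:
  - enrollment 1 (Hank): course_id=5 -> matches Biology
  - enrollment 2 (Eve): course_id=3 -> matches Physics
  - enrollment 3 (Xander): course_id=2 -> matches Statistics
  - enrollment 4 (Leo): course_id=2 -> matches Statistics
  - enrollment 5 (Mia): course_id=2 -> matches Statistics
  - enrollment 6 (Dave): course_id=NULL, no match -> dropped
  - enrollment 7 (Beth): course_id=5 -> matches Biology
  - enrollment 8 (Julia): course_id=1 -> matches Linear Algebra
  - enrollment 9 (Wendy): course_id=NULL, no match -> dropped
So 2 of 9 rows are dropped.

SQL:
SELECT a.student, b.title AS course
FROM enrollments a
INNER JOIN courses b ON a.course_id = b.id

Result:
student | course        
--------+---------------
Hank    | Biology       
Eve     | Physics       
Xander  | Statistics    
Leo     | Statistics    
Mia     | Statistics    
Beth    | Biology       
Julia   | Linear Algebra


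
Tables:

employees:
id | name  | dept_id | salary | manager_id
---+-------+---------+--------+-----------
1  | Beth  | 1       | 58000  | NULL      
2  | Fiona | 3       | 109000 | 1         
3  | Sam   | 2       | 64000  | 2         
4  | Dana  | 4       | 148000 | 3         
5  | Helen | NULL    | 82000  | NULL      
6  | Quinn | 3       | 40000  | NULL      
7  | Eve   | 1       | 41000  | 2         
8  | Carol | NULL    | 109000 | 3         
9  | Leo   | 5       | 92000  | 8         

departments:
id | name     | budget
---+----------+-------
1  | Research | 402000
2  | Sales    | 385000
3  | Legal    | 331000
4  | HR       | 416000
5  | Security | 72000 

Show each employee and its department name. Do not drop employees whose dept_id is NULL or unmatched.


LEFT JOIN keeps every row from employees (the left table); where dept_id has no match in departments, the department columns become NULL. Walk through each employee:
  - employee 1 (Beth): dept_id=1 -> matches Research
  - employee 2 (Fiona): dept_id=3 -> matches Legal
  - employee 3 (Sam): dept_id=2 -> matches Sales
  - employee 4 (Dana): dept_id=4 -> matches HR
  - employee 5 (Helen): dept_id=NULL, no match -> kept with NULL
  - employee 6 (Quinn): dept_id=3 -> matches Legal
  - employee 7 (Eve): dept_id=1 -> matches Research
  - employee 8 (Carol): dept_id=NULL, no match -> kept with NULL
  - employee 9 (Leo): dept_id=5 -> matches Security
All 9 rows appear; 2 have NULL department.

SQL:
SELECT a.name, b.name AS department
FROM employees a
LEFT JOIN departments b ON a.dept_id = b.id

Result:
name  | department
------+-----------
Beth  | Research  
Fiona | Legal     
Sam   | Sales     
Dana  | HR        
Helen | NULL      
Quinn | Legal     
Eve   | Research  
Carol | NULL      
Leo   | Security  


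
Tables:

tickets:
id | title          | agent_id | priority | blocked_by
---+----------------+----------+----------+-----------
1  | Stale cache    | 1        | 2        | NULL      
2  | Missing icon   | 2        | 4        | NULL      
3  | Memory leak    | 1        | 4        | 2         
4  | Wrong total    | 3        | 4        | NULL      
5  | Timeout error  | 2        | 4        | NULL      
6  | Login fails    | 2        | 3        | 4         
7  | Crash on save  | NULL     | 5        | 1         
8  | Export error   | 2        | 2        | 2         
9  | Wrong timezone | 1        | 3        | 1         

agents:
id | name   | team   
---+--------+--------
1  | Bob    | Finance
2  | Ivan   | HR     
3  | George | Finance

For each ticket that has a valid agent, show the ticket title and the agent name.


INNER JOIN keeps only tickets rows whose agent_id matches an id in agents. Walk through each ticket:
  - ticket 1 (Stale cache): agent_id=1 -> matches Bob
  - ticket 2 (Missing icon): agent_id=2 -> matches Ivan
  - ticket 3 (Memory leak): agent_id=1 -> matches Bob
  - ticket 4 (Wrong total): agent_id=3 -> matches George
  - ticket 5 (Timeout error): agent_id=2 -> matches Ivan
  - ticket 6 (Login fails): agent_id=2 -> matches Ivan
  - ticket 7 (Crash on save): agent_id=NULL, no match -> dropped
  - ticket 8 (Export error): agent_id=2 -> matches Ivan
  - ticket 9 (Wrong timezone): agent_id=1 -> matches Bob
So 1 of 9 rows is dropped.

SQL:
SELECT a.title, b.name AS agent
FROM tickets a
INNER JOIN agents b ON a.agent_id = b.id

Result:
title          | agent 
---------------+-------
Stale cache    | Bob   
Missing icon   | Ivan  
Memory leak    | Bob   
Wrong total    | George
Timeout error  | Ivan  
Login fails    | Ivan  
Export error   | Ivan  
Wrong timezone | Bob   


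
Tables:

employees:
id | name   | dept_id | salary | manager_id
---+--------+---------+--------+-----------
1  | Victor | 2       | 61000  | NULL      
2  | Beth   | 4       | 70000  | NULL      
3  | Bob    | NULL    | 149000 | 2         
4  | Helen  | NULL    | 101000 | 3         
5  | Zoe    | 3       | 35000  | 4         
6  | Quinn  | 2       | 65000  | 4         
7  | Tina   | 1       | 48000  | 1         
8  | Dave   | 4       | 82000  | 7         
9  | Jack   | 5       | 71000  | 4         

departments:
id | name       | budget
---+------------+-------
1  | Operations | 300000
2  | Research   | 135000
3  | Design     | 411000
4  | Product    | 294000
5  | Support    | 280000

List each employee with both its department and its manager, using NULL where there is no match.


Two LEFT JOINs from the same base table employees: one to departments via dept_id, one to employees itself via manager_id. Both are LEFT so every employee is preserved.
Match against departments:
  - employee 1 (Victor): dept_id=2 -> matches Research
  - employee 2 (Beth): dept_id=4 -> matches Product
  - employee 3 (Bob): dept_id=NULL, no match -> kept with NULL
  - employee 4 (Helen): dept_id=NULL, no match -> kept with NULL
  - employee 5 (Zoe): dept_id=3 -> matches Design
  - employee 6 (Quinn): dept_id=2 -> matches Research
  - employee 7 (Tina): dept_id=1 -> matches Operations
  - employee 8 (Dave): dept_id=4 -> matches Product
  - employee 9 (Jack): dept_id=5 -> matches Support
Match against employees (self):
  - employee 1 (Victor): manager_id=NULL -> NULL
  - employee 2 (Beth): manager_id=NULL -> NULL
  - employee 3 (Bob): manager_id=2 -> Beth
  - employee 4 (Helen): manager_id=3 -> Bob
  - employee 5 (Zoe): manager_id=4 -> Helen
  - employee 6 (Quinn): manager_id=4 -> Helen
  - employee 7 (Tina): manager_id=1 -> Victor
  - employee 8 (Dave): manager_id=7 -> Tina
  - employee 9 (Jack): manager_id=4 -> Helen

SQL:
SELECT a.name, b.name AS department, c.name AS manager
FROM employees a
LEFT JOIN departments b ON a.dept_id = b.id
LEFT JOIN employees c ON a.manager_id = c.id

Result:
name   | department | manager
-------+------------+--------
Victor | Research   | NULL   
Beth   | Product    | NULL   
Bob    | NULL       | Beth   
Helen  | NULL       | Bob    
Zoe    | Design     | Helen  
Quinn  | Research   | Helen  
Tina   | Operations | Victor 
Dave   | Product    | Tina   
Jack   | Support    | Helen  


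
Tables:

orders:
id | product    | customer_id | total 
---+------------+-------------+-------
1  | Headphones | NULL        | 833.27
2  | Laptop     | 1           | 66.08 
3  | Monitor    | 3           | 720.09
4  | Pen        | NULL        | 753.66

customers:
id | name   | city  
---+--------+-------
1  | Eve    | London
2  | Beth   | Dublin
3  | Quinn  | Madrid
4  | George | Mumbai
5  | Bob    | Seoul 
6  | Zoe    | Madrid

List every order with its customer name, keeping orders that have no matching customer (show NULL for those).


LEFT JOIN keeps every row from orders (the left table); where customer_id has no match in customers, the customer columns become NULL. Walk through each order:
  - order 1 (Headphones): customer_id=NULL, no match -> kept with NULL
  - order 2 (Laptop): customer_id=1 -> matches Eve
  - order 3 (Monitor): customer_id=3 -> matches Quinn
  - order 4 (Pen): customer_id=NULL, no match -> kept with NULL
All 4 rows appear; 2 have NULL customer.

SQL:
SELECT a.product, b.name AS customer
FROM orders a
LEFT JOIN customers b ON a.customer_id = b.id

Result:
product    | customer
-----------+---------
Headphones | NULL    
Laptop     | Eve     
Monitor    | Quinn   
Pen        | NULL    


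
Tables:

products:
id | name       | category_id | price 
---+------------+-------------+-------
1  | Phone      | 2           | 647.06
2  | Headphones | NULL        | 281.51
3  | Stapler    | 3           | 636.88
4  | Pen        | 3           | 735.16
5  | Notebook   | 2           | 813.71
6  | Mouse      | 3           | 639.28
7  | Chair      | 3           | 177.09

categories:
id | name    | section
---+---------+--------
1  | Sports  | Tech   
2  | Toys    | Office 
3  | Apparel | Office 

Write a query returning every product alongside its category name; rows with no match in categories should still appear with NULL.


LEFT JOIN keeps every row from products (the left table); where category_id has no match in categories, the category columns become NULL. Walk through each product:
  - product 1 (Phone): category_id=2 -> matches Toys
  - product 2 (Headphones): category_id=NULL, no match -> kept with NULL
  - product 3 (Stapler): category_id=3 -> matches Apparel
  - product 4 (Pen): category_id=3 -> matches Apparel
  - product 5 (Notebook): category_id=2 -> matches Toys
  - product 6 (Mouse): category_id=3 -> matches Apparel
  - product 7 (Chair): category_id=3 -> matches Apparel
All 7 rows appear; 1 has NULL category.

SQL:
SELECT a.name, b.name AS category
FROM products a
LEFT JOIN categories b ON a.category_id = b.id

Result:
name       | category
-----------+---------
Phone      | Toys    
Headphones | NULL    
Stapler    | Apparel 
Pen        | Apparel 
Notebook   | Toys    
Mouse      | Apparel 
Chair      | Apparel 


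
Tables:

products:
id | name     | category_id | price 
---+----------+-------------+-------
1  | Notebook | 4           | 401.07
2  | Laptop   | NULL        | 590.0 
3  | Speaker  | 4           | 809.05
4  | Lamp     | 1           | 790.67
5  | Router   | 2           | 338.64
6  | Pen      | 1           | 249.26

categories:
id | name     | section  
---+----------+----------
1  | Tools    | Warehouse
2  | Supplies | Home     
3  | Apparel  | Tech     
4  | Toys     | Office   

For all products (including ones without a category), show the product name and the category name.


LEFT JOIN keeps every row from products (the left table); where category_id has no match in categories, the category columns become NULL. Walk through each product:
  - product 1 (Notebook): category_id=4 -> matches Toys
  - product 2 (Laptop): category_id=NULL, no match -> kept with NULL
  - product 3 (Speaker): category_id=4 -> matches Toys
  - product 4 (Lamp): category_id=1 -> matches Tools
  - product 5 (Router): category_id=2 -> matches Supplies
  - product 6 (Pen): category_id=1 -> matches Tools
All 6 rows appear; 1 has NULL category.

SQL:
SELECT a.name, b.name AS category
FROM products a
LEFT JOIN categories b ON a.category_id = b.id

Result:
name     | category
---------+---------
Notebook | Toys    
Laptop   | NULL    
Speaker  | Toys    
Lamp     | Tools   
Router   | Supplies
Pen      | Tools   


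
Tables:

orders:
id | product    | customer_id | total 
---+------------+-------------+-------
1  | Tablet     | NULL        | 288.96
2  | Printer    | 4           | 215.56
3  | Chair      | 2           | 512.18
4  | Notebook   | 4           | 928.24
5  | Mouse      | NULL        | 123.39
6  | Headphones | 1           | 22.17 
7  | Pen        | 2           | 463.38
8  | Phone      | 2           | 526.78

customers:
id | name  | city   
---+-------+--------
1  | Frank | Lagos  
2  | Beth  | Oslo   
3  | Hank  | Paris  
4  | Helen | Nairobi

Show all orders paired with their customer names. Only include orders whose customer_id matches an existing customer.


INNER JOIN keeps only orders rows whose customer_id matches an id in customers. Walk through each order:
  - order 1 (Tablet): customer_id=NULL, no match -> dropped
  - order 2 (Printer): customer_id=4 -> matches Helen
  - order 3 (Chair): customer_id=2 -> matches Beth
  - order 4 (Notebook): customer_id=4 -> matches Helen
  - order 5 (Mouse): customer_id=NULL, no match -> dropped
  - order 6 (Headphones): customer_id=1 -> matches Frank
  - order 7 (Pen): customer_id=2 -> matches Beth
  - order 8 (Phone): customer_id=2 -> matches Beth
So 2 of 8 rows are dropped.

SQL:
SELECT a.product, b.name AS customer
FROM orders a
INNER JOIN customers b ON a.customer_id = b.id

Result:
product    | customer
-----------+---------
Printer    | Helen   
Chair      | Beth    
Notebook   | Helen   
Headphones | Frank   
Pen        | Beth    
Phone      | Beth    


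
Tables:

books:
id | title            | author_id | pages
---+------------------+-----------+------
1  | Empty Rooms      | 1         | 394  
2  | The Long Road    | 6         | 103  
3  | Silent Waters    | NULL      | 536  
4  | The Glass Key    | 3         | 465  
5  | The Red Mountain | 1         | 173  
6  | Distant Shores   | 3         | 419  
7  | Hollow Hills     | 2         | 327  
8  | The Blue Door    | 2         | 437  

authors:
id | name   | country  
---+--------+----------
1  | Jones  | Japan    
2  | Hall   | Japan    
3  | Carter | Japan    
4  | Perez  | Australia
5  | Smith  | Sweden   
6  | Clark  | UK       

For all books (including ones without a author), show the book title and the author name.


LEFT JOIN keeps every row from books (the left table); where author_id has no match in authors, the author columns become NULL. Walk through each book:
  - book 1 (Empty Rooms): author_id=1 -> matches Jones
  - book 2 (The Long Road): author_id=6 -> matches Clark
  - book 3 (Silent Waters): author_id=NULL, no match -> kept with NULL
  - book 4 (The Glass Key): author_id=3 -> matches Carter
  - book 5 (The Red Mountain): author_id=1 -> matches Jones
  - book 6 (Distant Shores): author_id=3 -> matches Carter
  - book 7 (Hollow Hills): author_id=2 -> matches Hall
  - book 8 (The Blue Door): author_id=2 -> matches Hall
All 8 rows appear; 1 has NULL author.

SQL:
SELECT a.title, b.name AS author
FROM books a
LEFT JOIN authors b ON a.author_id = b.id

Result:
title            | author
-----------------+-------
Empty Rooms      | Jones 
The Long Road    | Clark 
Silent Waters    | NULL  
The Glass Key    | Carter
The Red Mountain | Jones 
Distant Shores   | Carter
Hollow Hills     | Hall  
The Blue Door    | Hall  


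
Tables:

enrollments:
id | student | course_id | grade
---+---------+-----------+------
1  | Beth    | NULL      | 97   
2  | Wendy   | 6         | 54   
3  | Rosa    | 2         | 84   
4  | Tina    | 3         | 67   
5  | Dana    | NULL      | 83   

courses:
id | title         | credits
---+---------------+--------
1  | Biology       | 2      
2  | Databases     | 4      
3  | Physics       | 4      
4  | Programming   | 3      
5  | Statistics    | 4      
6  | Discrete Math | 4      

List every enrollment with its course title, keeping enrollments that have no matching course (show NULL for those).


LEFT JOIN keeps every row from enrollments (the left table); where course_id has no match in courses, the course columns become NULL. Walk through each enrollment:
  - enrollment 1 (Beth): course_id=NULL, no match -> kept with NULL
  - enrollment 2 (Wendy): course_id=6 -> matches Discrete Math
  - enrollment 3 (Rosa): course_id=2 -> matches Databases
  - enrollment 4 (Tina): course_id=3 -> matches Physics
  - enrollment 5 (Dana): course_id=NULL, no match -> kept with NULL
All 5 rows appear; 2 have NULL course.

SQL:
SELECT a.student, b.title AS course
FROM enrollments a
LEFT JOIN courses b ON a.course_id = b.id

Result:
student | course       
--------+--------------
Beth    | NULL         
Wendy   | Discrete Math
Rosa    | Databases    
Tina    | Physics      
Dana    | NULL         


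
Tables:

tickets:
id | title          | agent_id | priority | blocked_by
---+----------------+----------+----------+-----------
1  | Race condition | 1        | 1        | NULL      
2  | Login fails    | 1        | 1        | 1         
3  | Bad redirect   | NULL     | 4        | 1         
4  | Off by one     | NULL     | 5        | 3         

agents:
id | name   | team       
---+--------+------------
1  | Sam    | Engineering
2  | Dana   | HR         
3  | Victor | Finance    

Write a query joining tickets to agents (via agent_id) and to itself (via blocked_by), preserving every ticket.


Two LEFT JOINs from the same base table tickets: one to agents via agent_id, one to tickets itself via blocked_by. Both are LEFT so every ticket is preserved.
Match against agents:
  - ticket 1 (Race condition): agent_id=1 -> matches Sam
  - ticket 2 (Login fails): agent_id=1 -> matches Sam
  - ticket 3 (Bad redirect): agent_id=NULL, no match -> kept with NULL
  - ticket 4 (Off by one): agent_id=NULL, no match -> kept with NULL
Match against tickets (self):
  - ticket 1 (Race condition): blocked_by=NULL -> NULL
  - ticket 2 (Login fails): blocked_by=1 -> Race condition
  - ticket 3 (Bad redirect): blocked_by=1 -> Race condition
  - ticket 4 (Off by one): blocked_by=3 -> Bad redirect

SQL:
SELECT a.title, b.name AS agent, c.title AS blocked_by
FROM tickets a
LEFT JOIN agents b ON a.agent_id = b.id
LEFT JOIN tickets c ON a.blocked_by = c.id

Result:
title          | agent | blocked_by    
---------------+-------+---------------
Race condition | Sam   | NULL          
Login fails    | Sam   | Race condition
Bad redirect   | NULL  | Race condition
Off by one     | NULL  | Bad redirect  


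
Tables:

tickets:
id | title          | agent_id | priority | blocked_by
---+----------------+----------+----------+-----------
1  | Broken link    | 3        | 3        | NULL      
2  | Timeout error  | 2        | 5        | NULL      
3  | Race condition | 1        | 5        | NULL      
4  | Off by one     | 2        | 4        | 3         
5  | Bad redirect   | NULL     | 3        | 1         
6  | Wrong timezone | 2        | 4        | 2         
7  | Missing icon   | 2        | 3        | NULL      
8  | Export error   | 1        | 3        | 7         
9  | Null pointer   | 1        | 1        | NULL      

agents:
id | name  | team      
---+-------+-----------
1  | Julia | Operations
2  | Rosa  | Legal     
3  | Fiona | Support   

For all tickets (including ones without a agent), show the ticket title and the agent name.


LEFT JOIN keeps every row from tickets (the left table); where agent_id has no match in agents, the agent columns become NULL. Walk through each ticket:
  - ticket 1 (Broken link): agent_id=3 -> matches Fiona
  - ticket 2 (Timeout error): agent_id=2 -> matches Rosa
  - ticket 3 (Race condition): agent_id=1 -> matches Julia
  - ticket 4 (Off by one): agent_id=2 -> matches Rosa
  - ticket 5 (Bad redirect): agent_id=NULL, no match -> kept with NULL
  - ticket 6 (Wrong timezone): agent_id=2 -> matches Rosa
  - ticket 7 (Missing icon): agent_id=2 -> matches Rosa
  - ticket 8 (Export error): agent_id=1 -> matches Julia
  - ticket 9 (Null pointer): agent_id=1 -> matches Julia
All 9 rows appear; 1 has NULL agent.

SQL:
SELECT a.title, b.name AS agent
FROM tickets a
LEFT JOIN agents b ON a.agent_id = b.id

Result:
title          | agent
---------------+------
Broken link    | Fiona
Timeout error  | Rosa 
Race condition | Julia
Off by one     | Rosa 
Bad redirect   | NULL 
Wrong timezone | Rosa 
Missing icon   | Rosa 
Export error   | Julia
Null pointer   | Julia


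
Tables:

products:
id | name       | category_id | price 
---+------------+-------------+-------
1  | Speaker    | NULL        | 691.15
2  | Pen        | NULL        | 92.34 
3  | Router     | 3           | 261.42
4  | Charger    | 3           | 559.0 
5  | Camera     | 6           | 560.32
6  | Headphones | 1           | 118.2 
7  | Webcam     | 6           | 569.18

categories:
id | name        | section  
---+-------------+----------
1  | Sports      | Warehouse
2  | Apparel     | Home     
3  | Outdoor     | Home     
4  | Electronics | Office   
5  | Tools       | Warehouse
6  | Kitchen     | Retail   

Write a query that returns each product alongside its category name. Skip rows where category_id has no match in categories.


INNER JOIN keeps only products rows whose category_id matches an id in categories. Walk through each product:
  - product 1 (Speaker): category_id=NULL, no match -> dropped
  - product 2 (Pen): category_id=NULL, no match -> dropped
  - product 3 (Router): category_id=3 -> matches Outdoor
  - product 4 (Charger): category_id=3 -> matches Outdoor
  - product 5 (Camera): category_id=6 -> matches Kitchen
  - product 6 (Headphones): category_id=1 -> matches Sports
  - product 7 (Webcam): category_id=6 -> matches Kitchen
So 2 of 7 rows are dropped.

SQL:
SELECT a.name, b.name AS category
FROM products a
INNER JOIN categories b ON a.category_id = b.id

Result:
name       | category
-----------+---------
Router     | Outdoor 
Charger    | Outdoor 
Camera     | Kitchen 
Headphones | Sports  
Webcam     | Kitchen 


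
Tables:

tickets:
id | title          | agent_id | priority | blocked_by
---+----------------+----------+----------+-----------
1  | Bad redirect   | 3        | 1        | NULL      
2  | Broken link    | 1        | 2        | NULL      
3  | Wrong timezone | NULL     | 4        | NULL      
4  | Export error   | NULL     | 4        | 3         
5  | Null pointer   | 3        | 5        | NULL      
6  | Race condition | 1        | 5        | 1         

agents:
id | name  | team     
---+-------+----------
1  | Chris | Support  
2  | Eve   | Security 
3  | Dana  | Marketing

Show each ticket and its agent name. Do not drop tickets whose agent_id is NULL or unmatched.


LEFT JOIN keeps every row from tickets (the left table); where agent_id has no match in agents, the agent columns become NULL. Walk through each ticket:
  - ticket 1 (Bad redirect): agent_id=3 -> matches Dana
  - ticket 2 (Broken link): agent_id=1 -> matches Chris
  - ticket 3 (Wrong timezone): agent_id=NULL, no match -> kept with NULL
  - ticket 4 (Export error): agent_id=NULL, no match -> kept with NULL
  - ticket 5 (Null pointer): agent_id=3 -> matches Dana
  - ticket 6 (Race condition): agent_id=1 -> matches Chris
All 6 rows appear; 2 have NULL agent.

SQL:
SELECT a.title, b.name AS agent
FROM tickets a
LEFT JOIN agents b ON a.agent_id = b.id

Result:
title          | agent
---------------+------
Bad redirect   | Dana 
Broken link    | Chris
Wrong timezone | NULL 
Export error   | NULL 
Null pointer   | Dana 
Race condition | Chris


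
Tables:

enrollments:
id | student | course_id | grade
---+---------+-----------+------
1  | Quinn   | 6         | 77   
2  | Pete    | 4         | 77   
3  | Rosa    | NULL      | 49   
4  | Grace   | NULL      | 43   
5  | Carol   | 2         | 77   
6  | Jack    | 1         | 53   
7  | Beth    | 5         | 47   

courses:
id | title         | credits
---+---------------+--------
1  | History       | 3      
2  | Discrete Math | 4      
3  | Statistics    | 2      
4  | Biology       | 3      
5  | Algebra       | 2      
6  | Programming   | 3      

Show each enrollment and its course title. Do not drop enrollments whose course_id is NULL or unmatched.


LEFT JOIN keeps every row from enrollments (the left table); where course_id has no match in courses, the course columns become NULL. Walk through each enrollment:
  - enrollment 1 (Quinn): course_id=6 -> matches Programming
  - enrollment 2 (Pete): course_id=4 -> matches Biology
  - enrollment 3 (Rosa): course_id=NULL, no match -> kept with NULL
  - enrollment 4 (Grace): course_id=NULL, no match -> kept with NULL
  - enrollment 5 (Carol): course_id=2 -> matches Discrete Math
  - enrollment 6 (Jack): course_id=1 -> matches History
  - enrollment 7 (Beth): course_id=5 -> matches Algebra
All 7 rows appear; 2 have NULL course.

SQL:
SELECT a.student, b.title AS course
FROM enrollments a
LEFT JOIN courses b ON a.course_id = b.id

Result:
student | course       
--------+--------------
Quinn   | Programming  
Pete    | Biology      
Rosa    | NULL         
Grace   | NULL         
Carol   | Discrete Math
Jack    | History      
Beth    | Algebra      


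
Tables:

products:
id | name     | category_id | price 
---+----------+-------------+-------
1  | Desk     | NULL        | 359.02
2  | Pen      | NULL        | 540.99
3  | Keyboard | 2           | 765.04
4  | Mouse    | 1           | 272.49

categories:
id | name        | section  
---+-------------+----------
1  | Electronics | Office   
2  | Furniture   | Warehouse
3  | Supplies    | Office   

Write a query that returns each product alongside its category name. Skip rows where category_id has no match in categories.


INNER JOIN keeps only products rows whose category_id matches an id in categories. Walk through each product:
  - product 1 (Desk): category_id=NULL, no match -> dropped
  - product 2 (Pen): category_id=NULL, no match -> dropped
  - product 3 (Keyboard): category_id=2 -> matches Furniture
  - product 4 (Mouse): category_id=1 -> matches Electronics
So 2 of 4 rows are dropped.

SQL:
SELECT a.name, b.name AS category
FROM products a
INNER JOIN categories b ON a.category_id = b.id

Result:
name     | category   
---------+------------
Keyboard | Furniture  
Mouse    | Electronics


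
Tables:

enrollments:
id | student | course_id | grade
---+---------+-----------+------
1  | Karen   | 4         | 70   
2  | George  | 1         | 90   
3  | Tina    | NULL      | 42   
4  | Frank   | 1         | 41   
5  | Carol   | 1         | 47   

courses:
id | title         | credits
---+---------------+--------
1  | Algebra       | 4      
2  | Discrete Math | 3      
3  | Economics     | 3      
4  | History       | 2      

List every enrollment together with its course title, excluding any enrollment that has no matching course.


INNER JOIN keeps only enrollments rows whose course_id matches an id in courses. Walk through each enrollment:
  - enrollment 1 (Karen): course_id=4 -> matches History
  - enrollment 2 (George): course_id=1 -> matches Algebra
  - enrollment 3 (Tina): course_id=NULL, no match -> dropped
  - enrollment 4 (Frank): course_id=1 -> matches Algebra
  - enrollment 5 (Carol): course_id=1 -> matches Algebra
So 1 of 5 rows is dropped.

SQL:
SELECT a.student, b.title AS course
FROM enrollments a
INNER JOIN courses b ON a.course_id = b.id

Result:
student | course 
--------+--------
Karen   | History
George  | Algebra
Frank   | Algebra
Carol   | Algebra


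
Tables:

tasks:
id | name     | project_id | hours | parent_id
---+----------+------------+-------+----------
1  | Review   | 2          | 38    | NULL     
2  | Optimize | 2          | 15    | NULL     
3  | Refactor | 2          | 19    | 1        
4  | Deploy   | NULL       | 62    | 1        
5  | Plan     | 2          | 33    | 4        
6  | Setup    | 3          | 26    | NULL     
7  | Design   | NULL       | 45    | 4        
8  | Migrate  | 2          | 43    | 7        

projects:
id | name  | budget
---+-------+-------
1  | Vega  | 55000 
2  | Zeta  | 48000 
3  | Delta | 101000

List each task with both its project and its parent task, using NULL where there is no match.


Two LEFT JOINs from the same base table tasks: one to projects via project_id, one to tasks itself via parent_id. Both are LEFT so every task is preserved.
Match against projects:
  - task 1 (Review): project_id=2 -> matches Zeta
  - task 2 (Optimize): project_id=2 -> matches Zeta
  - task 3 (Refactor): project_id=2 -> matches Zeta
  - task 4 (Deploy): project_id=NULL, no match -> kept with NULL
  - task 5 (Plan): project_id=2 -> matches Zeta
  - task 6 (Setup): project_id=3 -> matches Delta
  - task 7 (Design): project_id=NULL, no match -> kept with NULL
  - task 8 (Migrate): project_id=2 -> matches Zeta
Match against tasks (self):
  - task 1 (Review): parent_id=NULL -> NULL
  - task 2 (Optimize): parent_id=NULL -> NULL
  - task 3 (Refactor): parent_id=1 -> Review
  - task 4 (Deploy): parent_id=1 -> Review
  - task 5 (Plan): parent_id=4 -> Deploy
  - task 6 (Setup): parent_id=NULL -> NULL
  - task 7 (Design): parent_id=4 -> Deploy
  - task 8 (Migrate): parent_id=7 -> Design

SQL:
SELECT a.name, b.name AS project, c.name AS parent
FROM tasks a
LEFT JOIN projects b ON a.project_id = b.id
LEFT JOIN tasks c ON a.parent_id = c.id

Result:
name     | project | parent
---------+---------+-------
Review   | Zeta    | NULL  
Optimize | Zeta    | NULL  
Refactor | Zeta    | Review
Deploy   | NULL    | Review
Plan     | Zeta    | Deploy
Setup    | Delta   | NULL  
Design   | NULL    | Deploy
Migrate  | Zeta    | Design


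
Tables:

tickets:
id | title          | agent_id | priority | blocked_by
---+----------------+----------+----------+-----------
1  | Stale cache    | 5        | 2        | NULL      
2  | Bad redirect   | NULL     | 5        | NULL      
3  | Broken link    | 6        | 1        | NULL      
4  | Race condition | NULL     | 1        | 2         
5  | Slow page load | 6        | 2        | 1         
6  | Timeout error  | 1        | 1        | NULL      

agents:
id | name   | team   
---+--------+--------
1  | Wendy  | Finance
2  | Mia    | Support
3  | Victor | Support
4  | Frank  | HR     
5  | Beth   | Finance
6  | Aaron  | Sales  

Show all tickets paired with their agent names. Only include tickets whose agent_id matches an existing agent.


INNER JOIN keeps only tickets rows whose agent_id matches an id in agents. Walk through each ticket:
  - ticket 1 (Stale cache): agent_id=5 -> matches Beth
  - ticket 2 (Bad redirect): agent_id=NULL, no match -> dropped
  - ticket 3 (Broken link): agent_id=6 -> matches Aaron
  - ticket 4 (Race condition): agent_id=NULL, no match -> dropped
  - ticket 5 (Slow page load): agent_id=6 -> matches Aaron
  - ticket 6 (Timeout error): agent_id=1 -> matches Wendy
So 2 of 6 rows are dropped.

SQL:
SELECT a.title, b.name AS agent
FROM tickets a
INNER JOIN agents b ON a.agent_id = b.id

Result:
title          | agent
---------------+------
Stale cache    | Beth 
Broken link    | Aaron
Slow page load | Aaron
Timeout error  | Wendy
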